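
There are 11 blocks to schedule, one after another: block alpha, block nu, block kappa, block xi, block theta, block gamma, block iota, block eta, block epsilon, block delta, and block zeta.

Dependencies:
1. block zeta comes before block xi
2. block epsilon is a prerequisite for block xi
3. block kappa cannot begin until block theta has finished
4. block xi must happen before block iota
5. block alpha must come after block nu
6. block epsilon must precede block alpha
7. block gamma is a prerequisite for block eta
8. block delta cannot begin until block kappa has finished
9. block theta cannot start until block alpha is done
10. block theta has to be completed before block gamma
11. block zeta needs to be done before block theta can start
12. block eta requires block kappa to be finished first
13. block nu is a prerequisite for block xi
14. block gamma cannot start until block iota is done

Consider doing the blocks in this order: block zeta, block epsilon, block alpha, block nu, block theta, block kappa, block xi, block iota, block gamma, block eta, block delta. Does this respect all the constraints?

No

The sequence places block alpha ahead of block nu.
But one of the constraints requires block nu before block alpha, so this ordering violates it.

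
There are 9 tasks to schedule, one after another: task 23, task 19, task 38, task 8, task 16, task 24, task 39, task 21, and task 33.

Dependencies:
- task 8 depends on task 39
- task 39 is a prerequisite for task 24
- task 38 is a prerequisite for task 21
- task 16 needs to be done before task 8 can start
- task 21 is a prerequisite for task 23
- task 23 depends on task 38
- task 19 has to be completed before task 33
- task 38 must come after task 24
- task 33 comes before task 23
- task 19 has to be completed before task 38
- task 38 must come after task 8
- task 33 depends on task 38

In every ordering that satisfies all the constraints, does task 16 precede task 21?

Following the dependencies: task 16 → task 8 → task 38 → task 21.
So task 16 must precede task 21 in any valid ordering.

Yes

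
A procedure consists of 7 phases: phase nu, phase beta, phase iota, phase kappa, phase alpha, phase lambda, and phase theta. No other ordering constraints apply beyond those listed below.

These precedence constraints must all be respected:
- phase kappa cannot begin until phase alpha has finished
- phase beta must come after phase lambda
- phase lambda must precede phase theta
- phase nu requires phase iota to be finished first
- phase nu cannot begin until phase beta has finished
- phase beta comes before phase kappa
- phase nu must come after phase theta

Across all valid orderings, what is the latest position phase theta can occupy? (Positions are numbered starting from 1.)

6

The only phase forced after phase theta (directly or by a chain) is phase nu.
So at least 1 phase follows phase theta, putting phase theta no later than position 6. That position is achievable by scheduling everything else first.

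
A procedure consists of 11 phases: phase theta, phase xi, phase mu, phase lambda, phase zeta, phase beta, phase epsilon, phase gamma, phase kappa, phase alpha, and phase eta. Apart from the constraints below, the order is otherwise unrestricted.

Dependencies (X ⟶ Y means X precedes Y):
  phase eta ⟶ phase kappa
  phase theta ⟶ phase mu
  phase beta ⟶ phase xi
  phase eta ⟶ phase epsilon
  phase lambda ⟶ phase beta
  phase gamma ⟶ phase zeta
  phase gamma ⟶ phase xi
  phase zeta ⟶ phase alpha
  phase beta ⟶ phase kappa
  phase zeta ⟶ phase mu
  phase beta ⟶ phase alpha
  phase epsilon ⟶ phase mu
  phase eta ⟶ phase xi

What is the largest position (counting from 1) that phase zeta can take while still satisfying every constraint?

9

Following every chain forward from phase zeta, the phases that must come later are phase mu, phase alpha — 2 of them.
So at least 2 phases follow phase zeta, putting phase zeta no later than position 9. That position is achievable by scheduling everything else first.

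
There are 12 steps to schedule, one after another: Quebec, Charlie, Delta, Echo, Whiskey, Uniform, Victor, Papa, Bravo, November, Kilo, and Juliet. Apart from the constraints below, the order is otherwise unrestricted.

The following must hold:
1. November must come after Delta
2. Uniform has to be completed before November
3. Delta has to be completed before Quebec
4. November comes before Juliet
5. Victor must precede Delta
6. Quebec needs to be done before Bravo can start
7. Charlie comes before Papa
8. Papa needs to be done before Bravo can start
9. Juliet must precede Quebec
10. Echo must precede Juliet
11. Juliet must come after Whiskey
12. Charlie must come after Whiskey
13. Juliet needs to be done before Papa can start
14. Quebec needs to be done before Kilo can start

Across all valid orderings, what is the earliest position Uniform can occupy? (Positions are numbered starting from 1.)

1

Uniform has no prerequisites at all, so it can go in position 1.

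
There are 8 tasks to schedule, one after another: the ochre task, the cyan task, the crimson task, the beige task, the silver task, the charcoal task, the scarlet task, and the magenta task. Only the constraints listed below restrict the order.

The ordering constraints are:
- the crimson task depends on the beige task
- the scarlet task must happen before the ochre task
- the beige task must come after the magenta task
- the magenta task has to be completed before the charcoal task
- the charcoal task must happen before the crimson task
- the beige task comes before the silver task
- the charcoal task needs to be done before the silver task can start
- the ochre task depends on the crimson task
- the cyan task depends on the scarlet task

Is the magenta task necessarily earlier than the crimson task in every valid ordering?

Tracing the constraints gives a chain: the magenta task → the beige task → the crimson task.
Hence the magenta task necessarily comes before the crimson task.

Yes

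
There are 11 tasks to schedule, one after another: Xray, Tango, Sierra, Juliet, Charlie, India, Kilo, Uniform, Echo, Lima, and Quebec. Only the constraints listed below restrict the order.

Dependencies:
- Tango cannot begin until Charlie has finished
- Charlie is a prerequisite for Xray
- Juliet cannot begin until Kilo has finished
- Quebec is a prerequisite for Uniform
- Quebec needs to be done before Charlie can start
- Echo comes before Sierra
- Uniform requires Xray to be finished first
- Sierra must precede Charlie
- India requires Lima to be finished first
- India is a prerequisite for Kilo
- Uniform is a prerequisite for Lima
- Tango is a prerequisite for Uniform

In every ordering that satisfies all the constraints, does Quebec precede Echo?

No chain of constraints connects Quebec to Echo in either direction.
So Quebec can come before Echo or after — it is not forced.

No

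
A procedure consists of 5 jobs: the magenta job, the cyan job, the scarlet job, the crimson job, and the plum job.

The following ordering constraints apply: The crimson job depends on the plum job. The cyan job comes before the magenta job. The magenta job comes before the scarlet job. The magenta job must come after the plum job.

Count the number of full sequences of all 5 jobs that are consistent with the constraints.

2 jobs have no prerequisites (the cyan job, the plum job), so any of them could come first.
Systematically extending each partial ordering one job at a time and counting, there are 7 complete orderings.

7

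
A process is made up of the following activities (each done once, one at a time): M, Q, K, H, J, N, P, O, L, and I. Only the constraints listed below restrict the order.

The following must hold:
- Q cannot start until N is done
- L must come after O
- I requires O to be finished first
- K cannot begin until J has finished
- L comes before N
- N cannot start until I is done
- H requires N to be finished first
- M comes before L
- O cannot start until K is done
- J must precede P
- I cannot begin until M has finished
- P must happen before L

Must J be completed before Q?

Yes

Following the dependencies: J → P → L → N → Q.
So J must precede Q in any valid ordering.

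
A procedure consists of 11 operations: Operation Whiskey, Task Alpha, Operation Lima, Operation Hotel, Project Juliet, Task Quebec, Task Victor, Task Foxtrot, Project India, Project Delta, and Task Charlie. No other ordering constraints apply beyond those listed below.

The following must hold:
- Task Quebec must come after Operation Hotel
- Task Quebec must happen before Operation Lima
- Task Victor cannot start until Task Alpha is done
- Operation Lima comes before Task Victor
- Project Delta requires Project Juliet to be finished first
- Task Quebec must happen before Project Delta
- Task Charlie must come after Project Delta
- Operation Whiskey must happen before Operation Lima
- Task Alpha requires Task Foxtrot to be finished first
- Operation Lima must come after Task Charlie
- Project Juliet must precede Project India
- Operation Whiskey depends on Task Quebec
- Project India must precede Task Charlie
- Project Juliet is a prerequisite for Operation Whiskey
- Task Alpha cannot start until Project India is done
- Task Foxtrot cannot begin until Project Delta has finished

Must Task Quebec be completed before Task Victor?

Chaining the stated constraints: Task Quebec → Operation Lima → Task Victor.
That forces Task Quebec before Task Victor in every valid schedule.

Yes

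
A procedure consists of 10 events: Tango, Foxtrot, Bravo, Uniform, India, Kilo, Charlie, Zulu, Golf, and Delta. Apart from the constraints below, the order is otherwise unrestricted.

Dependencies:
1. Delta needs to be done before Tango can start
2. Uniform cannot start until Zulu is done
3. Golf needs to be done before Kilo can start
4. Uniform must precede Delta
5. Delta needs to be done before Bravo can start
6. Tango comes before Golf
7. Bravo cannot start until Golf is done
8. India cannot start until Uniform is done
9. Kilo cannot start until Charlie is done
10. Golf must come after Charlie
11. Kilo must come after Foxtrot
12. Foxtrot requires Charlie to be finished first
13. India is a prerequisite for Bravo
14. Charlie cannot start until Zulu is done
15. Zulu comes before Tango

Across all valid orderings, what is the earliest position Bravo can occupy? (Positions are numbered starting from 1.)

8

Every event that must precede Bravo has to come before it. Tracing all chains that end at Bravo, those events are: Tango, Uniform, India, Charlie, Zulu, Golf, Delta — 7 in total.
So at minimum 7 events come before Bravo, putting Bravo no earlier than position 8. That position is achievable by scheduling exactly those predecessors first.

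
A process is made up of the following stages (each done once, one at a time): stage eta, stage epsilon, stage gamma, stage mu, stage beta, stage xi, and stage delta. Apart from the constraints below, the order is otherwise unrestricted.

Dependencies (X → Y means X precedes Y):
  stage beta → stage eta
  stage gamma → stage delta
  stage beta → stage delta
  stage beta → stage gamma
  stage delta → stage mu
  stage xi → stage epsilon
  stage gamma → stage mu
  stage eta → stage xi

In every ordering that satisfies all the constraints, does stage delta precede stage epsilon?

No chain of constraints connects stage delta to stage epsilon in either direction.
There exist valid orderings with stage epsilon before stage delta, so stage delta is not required to come first.

No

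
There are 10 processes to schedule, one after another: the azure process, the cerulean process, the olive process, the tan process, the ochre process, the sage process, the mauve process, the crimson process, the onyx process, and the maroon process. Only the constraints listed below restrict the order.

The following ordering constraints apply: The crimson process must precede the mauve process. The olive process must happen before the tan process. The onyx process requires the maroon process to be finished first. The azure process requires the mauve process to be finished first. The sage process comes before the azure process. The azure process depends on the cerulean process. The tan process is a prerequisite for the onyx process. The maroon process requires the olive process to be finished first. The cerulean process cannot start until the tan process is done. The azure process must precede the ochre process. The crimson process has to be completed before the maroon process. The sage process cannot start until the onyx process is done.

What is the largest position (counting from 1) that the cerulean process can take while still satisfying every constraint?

The processes that are forced after the cerulean process, directly or by a chain of constraints, are the azure process, the ochre process. That's 2 processes.
So at least 2 processes follow the cerulean process, putting the cerulean process no later than position 8. That position is achievable by scheduling everything else first.

8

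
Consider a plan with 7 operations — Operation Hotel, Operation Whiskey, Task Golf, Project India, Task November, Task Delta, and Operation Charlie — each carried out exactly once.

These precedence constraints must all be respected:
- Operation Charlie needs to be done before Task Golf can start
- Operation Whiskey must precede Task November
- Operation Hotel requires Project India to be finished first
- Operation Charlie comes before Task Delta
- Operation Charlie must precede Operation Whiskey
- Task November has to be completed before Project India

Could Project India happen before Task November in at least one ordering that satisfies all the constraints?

No

The constraints give a chain Task November → Project India, which forces Task November before Project India.
Hence Project India can never be scheduled before Task November.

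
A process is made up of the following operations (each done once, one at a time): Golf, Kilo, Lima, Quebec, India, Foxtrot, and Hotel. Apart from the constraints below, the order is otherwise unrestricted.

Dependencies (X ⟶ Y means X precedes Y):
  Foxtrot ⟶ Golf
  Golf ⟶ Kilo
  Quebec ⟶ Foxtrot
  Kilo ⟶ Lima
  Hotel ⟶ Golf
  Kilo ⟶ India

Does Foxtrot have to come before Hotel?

Foxtrot and Hotel are not related by any chain of constraints.
So Foxtrot can come before Hotel or after — it is not forced.

No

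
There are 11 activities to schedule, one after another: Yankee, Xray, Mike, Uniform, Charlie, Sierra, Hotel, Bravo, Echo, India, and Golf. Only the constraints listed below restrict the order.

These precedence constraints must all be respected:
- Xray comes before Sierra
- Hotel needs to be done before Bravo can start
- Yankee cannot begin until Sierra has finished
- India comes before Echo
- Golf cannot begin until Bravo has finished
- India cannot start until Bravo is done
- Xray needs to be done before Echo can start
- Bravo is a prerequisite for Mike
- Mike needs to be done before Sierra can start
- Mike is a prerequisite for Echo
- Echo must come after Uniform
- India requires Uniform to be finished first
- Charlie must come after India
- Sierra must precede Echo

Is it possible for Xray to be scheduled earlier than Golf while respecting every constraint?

Yes

The constraints leave Xray and Golf unordered relative to each other; nothing requires Golf earlier.
That means at least one valid schedule has Xray before Golf.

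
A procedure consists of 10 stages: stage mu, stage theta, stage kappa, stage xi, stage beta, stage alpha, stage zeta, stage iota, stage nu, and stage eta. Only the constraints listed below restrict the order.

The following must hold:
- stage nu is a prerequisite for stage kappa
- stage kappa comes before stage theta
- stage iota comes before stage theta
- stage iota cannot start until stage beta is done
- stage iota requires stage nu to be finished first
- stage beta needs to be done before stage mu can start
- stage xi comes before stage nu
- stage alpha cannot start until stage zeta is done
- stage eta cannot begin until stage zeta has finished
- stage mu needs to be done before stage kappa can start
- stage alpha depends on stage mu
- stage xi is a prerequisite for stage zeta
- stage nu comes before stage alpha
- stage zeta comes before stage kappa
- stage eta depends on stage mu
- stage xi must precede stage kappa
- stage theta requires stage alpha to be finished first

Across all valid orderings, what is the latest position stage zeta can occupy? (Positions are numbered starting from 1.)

6

Following every chain forward from stage zeta, the stages that must come later are stage theta, stage kappa, stage alpha, stage eta — 4 of them.
With 4 mandatory successors out of 10 stages total, the latest slot for stage zeta is 10−4 = 6, and it's reachable by doing all non-successors before stage zeta.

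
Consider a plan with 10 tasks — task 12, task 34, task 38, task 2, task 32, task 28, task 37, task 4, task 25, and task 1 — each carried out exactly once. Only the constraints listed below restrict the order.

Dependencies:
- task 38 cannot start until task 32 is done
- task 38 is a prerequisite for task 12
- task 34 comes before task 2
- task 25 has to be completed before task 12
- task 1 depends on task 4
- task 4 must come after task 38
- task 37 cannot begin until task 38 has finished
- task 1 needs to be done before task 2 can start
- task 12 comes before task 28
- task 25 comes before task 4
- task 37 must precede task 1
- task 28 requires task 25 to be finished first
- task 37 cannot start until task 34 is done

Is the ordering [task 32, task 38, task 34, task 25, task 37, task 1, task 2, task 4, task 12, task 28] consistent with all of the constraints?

The sequence places task 1 ahead of task 4.
That contradicts the constraint that task 4 must precede task 1.

No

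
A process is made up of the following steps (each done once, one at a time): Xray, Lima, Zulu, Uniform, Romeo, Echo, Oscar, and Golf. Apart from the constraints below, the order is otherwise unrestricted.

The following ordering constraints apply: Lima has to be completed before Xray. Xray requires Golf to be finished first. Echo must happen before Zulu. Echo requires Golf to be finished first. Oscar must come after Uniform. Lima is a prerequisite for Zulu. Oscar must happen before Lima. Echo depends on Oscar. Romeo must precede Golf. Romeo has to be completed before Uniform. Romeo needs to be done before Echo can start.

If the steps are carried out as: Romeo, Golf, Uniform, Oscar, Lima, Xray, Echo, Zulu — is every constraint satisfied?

Going through the constraints one by one, each required predecessor appears earlier in the sequence than its dependent — e.g. Romeo (position 1) is before Echo (position 7), as required.

Yes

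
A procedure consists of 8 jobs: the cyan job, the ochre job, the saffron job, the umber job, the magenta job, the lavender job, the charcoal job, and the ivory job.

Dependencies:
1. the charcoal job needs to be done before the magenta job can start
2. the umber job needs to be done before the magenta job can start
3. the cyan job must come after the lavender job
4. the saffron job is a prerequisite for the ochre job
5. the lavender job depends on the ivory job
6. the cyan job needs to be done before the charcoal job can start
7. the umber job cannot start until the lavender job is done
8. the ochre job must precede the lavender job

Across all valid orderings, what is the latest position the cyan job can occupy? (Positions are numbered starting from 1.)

Following every chain forward from the cyan job, the jobs that must come later are the magenta job, the charcoal job — 2 of them.
So at least 2 jobs follow the cyan job, putting the cyan job no later than position 6. That position is achievable by scheduling everything else first.

6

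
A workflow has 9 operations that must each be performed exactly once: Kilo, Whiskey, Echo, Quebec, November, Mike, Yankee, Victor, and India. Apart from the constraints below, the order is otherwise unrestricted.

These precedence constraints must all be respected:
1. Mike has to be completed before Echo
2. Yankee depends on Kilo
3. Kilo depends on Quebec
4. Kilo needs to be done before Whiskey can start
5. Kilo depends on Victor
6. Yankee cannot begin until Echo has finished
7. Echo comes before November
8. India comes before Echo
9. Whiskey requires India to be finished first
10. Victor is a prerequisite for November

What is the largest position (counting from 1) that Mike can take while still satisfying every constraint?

The operations that are forced after Mike, directly or by a chain of constraints, are Echo, November, Yankee. That's 3 operations.
With 3 mandatory successors out of 9 operations total, the latest slot for Mike is 9−3 = 6, and it's reachable by doing all non-successors before Mike.

6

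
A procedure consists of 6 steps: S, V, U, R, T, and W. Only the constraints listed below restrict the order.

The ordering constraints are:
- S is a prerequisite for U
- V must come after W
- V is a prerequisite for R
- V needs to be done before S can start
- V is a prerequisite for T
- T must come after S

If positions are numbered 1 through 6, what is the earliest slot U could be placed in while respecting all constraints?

4

Working backwards through the constraints from U, its full set of required predecessors is S, V, W — 3 of them.
With 3 mandatory predecessors, the earliest U can sit is position 3+1 = 4, and placing just those 3 first achieves it.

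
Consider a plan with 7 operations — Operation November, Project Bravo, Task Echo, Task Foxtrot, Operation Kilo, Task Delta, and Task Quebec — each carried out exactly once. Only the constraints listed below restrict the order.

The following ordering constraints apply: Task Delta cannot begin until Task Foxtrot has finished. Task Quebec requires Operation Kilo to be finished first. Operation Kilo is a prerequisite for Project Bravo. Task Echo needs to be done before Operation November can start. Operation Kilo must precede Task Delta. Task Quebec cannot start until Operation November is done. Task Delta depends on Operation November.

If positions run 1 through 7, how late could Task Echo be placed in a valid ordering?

4

Every operation that must follow Task Echo has to come after it. Tracing all chains starting from Task Echo, those operations are: Operation November, Task Delta, Task Quebec — 3 in total.
With 3 mandatory successors out of 7 operations total, the latest slot for Task Echo is 7−3 = 4, and it's reachable by doing all non-successors before Task Echo.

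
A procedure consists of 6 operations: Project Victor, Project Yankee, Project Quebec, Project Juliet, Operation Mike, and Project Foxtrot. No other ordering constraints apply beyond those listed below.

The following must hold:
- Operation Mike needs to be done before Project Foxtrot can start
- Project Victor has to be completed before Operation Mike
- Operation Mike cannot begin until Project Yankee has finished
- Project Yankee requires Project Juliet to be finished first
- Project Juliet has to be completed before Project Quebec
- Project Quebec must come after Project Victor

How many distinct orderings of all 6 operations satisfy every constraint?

2 operations have no prerequisites (Project Victor, Project Juliet), so any of them could come first.
Systematically extending each partial ordering one operation at a time and counting, there are 11 complete orderings.

11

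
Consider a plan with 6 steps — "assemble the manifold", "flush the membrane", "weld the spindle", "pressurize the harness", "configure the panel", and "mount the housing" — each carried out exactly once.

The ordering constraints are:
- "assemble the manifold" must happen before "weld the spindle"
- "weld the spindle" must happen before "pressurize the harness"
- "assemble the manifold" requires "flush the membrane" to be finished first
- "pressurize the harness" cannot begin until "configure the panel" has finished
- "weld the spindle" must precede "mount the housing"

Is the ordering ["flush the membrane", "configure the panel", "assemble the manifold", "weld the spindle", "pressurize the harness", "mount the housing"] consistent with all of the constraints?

Yes

Checking each listed constraint against this order: for instance, "configure the panel" is in position 2 and "pressurize the harness" in position 5, so that constraint holds — and the remaining constraints check out the same way.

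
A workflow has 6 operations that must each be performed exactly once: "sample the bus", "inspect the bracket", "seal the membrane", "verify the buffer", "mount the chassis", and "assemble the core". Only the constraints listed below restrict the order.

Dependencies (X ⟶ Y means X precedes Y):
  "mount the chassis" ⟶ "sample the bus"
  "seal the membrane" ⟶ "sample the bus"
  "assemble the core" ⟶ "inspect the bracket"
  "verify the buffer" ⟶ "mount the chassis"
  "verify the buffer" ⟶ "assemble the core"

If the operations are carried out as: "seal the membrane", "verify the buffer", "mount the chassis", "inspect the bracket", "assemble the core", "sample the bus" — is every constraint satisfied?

Here "assemble the core" comes after "inspect the bracket".
But one of the constraints requires "assemble the core" before "inspect the bracket", so this ordering violates it.

No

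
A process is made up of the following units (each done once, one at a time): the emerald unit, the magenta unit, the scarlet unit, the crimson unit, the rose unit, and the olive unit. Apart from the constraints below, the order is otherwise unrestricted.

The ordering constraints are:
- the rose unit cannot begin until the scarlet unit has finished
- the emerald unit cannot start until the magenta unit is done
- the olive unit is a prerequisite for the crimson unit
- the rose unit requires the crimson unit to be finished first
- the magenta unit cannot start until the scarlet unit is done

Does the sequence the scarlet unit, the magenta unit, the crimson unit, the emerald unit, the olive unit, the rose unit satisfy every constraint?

The sequence places the crimson unit ahead of the olive unit.
Since the olive unit is required before the crimson unit, the ordering is invalid.

No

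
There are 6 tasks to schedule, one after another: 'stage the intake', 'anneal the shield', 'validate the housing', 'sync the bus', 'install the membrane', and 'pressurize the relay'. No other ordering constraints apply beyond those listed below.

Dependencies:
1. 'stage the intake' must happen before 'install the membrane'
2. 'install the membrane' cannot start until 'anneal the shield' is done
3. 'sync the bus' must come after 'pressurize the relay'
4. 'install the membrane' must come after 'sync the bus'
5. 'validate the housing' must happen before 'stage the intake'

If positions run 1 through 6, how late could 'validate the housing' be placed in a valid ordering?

The tasks that are forced after 'validate the housing', directly or by a chain of constraints, are 'stage the intake', 'install the membrane'. That's 2 tasks.
So at least 2 tasks follow 'validate the housing', putting 'validate the housing' no later than position 4. That position is achievable by scheduling everything else first.

4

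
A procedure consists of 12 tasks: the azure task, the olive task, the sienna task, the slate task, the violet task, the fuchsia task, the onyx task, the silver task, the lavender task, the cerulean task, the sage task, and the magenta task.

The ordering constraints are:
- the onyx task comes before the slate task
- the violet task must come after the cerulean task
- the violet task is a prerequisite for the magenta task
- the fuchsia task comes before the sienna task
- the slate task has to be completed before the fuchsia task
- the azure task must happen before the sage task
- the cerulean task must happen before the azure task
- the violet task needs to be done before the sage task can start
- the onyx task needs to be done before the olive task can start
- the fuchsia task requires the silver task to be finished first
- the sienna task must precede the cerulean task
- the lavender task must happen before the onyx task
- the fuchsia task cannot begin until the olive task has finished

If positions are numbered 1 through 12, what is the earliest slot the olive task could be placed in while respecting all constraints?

Every task that must precede the olive task has to come before it. Tracing all chains that end at the olive task, those tasks are: the onyx task, the lavender task — 2 in total.
So at minimum 2 tasks come before the olive task, putting the olive task no earlier than position 3. That position is achievable by scheduling exactly those predecessors first.

3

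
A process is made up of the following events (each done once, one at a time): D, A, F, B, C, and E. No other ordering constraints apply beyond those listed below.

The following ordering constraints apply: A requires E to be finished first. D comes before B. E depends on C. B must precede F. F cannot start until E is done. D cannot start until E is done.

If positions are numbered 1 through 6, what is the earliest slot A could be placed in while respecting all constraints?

Every event that must precede A has to come before it. Tracing all chains that end at A, those events are: C, E — 2 in total.
With 2 mandatory predecessors, the earliest A can sit is position 2+1 = 3, and placing just those 2 first achieves it.

3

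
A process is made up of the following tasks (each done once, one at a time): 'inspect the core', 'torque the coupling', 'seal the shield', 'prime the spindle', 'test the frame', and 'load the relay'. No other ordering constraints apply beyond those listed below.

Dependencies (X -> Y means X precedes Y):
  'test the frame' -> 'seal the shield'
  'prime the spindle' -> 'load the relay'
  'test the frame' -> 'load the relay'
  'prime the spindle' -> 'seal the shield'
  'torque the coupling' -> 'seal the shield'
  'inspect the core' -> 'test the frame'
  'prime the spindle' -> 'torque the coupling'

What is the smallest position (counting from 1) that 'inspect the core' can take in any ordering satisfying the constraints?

No constraint forces any other task before 'inspect the core', so it can be placed first.

1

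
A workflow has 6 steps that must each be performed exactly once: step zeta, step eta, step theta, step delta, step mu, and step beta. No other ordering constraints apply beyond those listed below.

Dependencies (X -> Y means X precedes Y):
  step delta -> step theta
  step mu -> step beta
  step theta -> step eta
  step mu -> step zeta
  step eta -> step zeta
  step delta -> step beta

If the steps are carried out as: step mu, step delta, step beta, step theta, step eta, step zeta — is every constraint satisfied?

Checking each listed constraint against this order: for instance, step mu is in position 1 and step zeta in position 6, so that constraint holds — and the remaining constraints check out the same way.

Yes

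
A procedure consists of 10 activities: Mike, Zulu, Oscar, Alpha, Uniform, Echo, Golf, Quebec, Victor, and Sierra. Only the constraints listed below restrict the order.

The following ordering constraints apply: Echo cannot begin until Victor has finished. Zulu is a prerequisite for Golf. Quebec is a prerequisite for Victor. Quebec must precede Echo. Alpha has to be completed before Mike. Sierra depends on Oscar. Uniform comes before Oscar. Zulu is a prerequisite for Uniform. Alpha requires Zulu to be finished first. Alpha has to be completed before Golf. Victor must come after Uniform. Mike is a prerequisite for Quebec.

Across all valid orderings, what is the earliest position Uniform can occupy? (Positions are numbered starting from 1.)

Working backwards through the constraints from Uniform, its only required predecessor is Zulu.
So at minimum 1 activity comes before Uniform, putting Uniform no earlier than position 2. That position is achievable by scheduling exactly that predecessor first.

2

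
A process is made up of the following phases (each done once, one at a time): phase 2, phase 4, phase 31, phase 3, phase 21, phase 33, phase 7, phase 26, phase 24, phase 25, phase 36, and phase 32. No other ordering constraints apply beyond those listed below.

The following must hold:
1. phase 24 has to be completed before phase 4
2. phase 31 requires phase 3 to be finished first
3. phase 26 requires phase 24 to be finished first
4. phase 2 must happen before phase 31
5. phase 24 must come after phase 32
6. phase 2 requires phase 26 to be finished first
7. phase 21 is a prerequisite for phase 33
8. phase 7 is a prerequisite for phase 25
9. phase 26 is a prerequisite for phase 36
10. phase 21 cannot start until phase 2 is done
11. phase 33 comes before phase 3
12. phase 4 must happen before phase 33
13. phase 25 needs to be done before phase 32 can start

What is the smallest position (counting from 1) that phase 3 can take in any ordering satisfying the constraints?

10

Every phase that must precede phase 3 has to come before it. Tracing all chains that end at phase 3, those phases are: phase 2, phase 4, phase 21, phase 33, phase 7, phase 26, phase 24, phase 25, phase 32 — 9 in total.
With 9 mandatory predecessors, the earliest phase 3 can sit is position 9+1 = 10, and placing just those 9 first achieves it.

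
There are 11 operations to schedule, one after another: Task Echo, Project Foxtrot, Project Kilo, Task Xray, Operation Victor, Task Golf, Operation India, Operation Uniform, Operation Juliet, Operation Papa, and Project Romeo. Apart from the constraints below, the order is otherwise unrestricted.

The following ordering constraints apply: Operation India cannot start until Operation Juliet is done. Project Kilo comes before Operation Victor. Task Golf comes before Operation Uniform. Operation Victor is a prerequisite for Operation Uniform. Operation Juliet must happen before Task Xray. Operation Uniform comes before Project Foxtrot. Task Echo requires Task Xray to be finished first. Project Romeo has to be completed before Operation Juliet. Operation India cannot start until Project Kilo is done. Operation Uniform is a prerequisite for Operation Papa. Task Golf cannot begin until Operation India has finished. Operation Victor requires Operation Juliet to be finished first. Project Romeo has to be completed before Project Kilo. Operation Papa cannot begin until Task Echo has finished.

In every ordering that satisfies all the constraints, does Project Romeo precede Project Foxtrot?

Following the dependencies: Project Romeo → Operation Juliet → Operation Victor → Operation Uniform → Project Foxtrot.
So Project Romeo must precede Project Foxtrot in any valid ordering.

Yes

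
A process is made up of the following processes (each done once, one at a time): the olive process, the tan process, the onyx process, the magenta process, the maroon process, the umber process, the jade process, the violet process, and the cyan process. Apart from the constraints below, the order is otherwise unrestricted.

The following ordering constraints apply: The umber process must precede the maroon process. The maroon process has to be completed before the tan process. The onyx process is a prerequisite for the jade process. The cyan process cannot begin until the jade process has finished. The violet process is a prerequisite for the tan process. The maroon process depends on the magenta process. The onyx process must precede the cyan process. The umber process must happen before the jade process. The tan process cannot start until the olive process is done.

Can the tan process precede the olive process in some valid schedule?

The constraints give a chain the olive process → the tan process, which forces the olive process before the tan process.
So no valid ordering can have the tan process before the olive process.

No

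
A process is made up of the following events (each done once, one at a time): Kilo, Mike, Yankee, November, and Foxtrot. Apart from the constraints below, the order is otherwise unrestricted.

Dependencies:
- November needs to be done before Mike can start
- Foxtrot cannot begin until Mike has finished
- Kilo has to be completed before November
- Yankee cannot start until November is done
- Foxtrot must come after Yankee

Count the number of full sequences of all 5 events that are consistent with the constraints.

2

Kilo is the only event with nothing required before it, so every ordering starts there.
Systematically extending each partial ordering one event at a time and counting, there are 2 complete orderings.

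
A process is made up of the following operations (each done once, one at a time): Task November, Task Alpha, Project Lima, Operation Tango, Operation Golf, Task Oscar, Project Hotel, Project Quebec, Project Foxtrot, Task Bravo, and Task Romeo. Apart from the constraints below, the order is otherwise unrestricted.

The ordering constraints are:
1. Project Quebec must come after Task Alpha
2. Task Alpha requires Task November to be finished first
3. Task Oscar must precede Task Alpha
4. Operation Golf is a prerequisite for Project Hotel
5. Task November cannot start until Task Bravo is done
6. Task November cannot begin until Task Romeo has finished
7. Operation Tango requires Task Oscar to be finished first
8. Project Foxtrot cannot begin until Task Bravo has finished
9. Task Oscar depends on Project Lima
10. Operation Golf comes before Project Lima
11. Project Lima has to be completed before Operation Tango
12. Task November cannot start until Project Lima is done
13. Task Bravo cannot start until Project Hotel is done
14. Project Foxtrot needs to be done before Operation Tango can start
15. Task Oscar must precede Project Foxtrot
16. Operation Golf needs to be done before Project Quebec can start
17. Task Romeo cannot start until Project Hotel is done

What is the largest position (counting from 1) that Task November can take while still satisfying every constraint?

9

Every operation that must follow Task November has to come after it. Tracing all chains starting from Task November, those operations are: Task Alpha, Project Quebec — 2 in total.
With 2 mandatory successors out of 11 operations total, the latest slot for Task November is 11−2 = 9, and it's reachable by doing all non-successors before Task November.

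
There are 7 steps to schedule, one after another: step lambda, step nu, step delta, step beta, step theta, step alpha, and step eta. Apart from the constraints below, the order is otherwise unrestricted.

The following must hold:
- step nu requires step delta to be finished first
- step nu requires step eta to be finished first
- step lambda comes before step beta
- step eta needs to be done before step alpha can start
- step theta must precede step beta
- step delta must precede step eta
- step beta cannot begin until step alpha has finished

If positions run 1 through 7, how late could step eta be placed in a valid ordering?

4

Following every chain forward from step eta, the steps that must come later are step nu, step beta, step alpha — 3 of them.
With 3 mandatory successors out of 7 steps total, the latest slot for step eta is 7−3 = 4, and it's reachable by doing all non-successors before step eta.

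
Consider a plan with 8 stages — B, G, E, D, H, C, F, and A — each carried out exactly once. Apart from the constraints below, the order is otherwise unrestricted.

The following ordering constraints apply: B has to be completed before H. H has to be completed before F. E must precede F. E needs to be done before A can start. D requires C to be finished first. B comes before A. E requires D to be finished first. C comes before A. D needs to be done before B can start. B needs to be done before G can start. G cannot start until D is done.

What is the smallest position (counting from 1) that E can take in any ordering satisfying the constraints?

3

The stages that are forced before E, directly or transitively, are D, C. That's 2 stages.
So at minimum 2 stages come before E, putting E no earlier than position 3. That position is achievable by scheduling exactly those predecessors first.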